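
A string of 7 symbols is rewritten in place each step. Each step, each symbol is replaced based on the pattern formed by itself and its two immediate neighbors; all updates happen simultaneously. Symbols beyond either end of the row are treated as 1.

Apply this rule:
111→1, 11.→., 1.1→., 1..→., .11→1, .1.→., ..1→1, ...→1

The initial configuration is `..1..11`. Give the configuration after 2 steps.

.1..111
...1111

...1111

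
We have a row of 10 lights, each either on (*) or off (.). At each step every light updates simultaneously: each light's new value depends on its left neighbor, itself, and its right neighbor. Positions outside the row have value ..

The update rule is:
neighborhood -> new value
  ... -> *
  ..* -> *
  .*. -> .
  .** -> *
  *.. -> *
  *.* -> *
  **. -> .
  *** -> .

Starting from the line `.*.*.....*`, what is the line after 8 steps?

step 1: *.*.*****.
step 2: .*.**....*
step 3: *.**.****.
step 4: .**.**...*
step 5: **.**.***.
step 6: *.**.**..*
step 7: .**.**.**.
step 8: **.**.**.*

**.**.**.*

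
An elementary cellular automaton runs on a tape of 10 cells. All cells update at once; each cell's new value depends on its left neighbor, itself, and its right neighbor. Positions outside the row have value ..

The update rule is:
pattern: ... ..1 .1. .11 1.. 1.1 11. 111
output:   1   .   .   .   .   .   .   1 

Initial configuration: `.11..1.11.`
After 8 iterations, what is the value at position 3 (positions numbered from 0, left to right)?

iteration 1: ..........
iteration 2: 1111111111
iteration 3: .11111111.
iteration 4: ..111111..
iteration 5: 1..1111..1
iteration 6: ....11....
iteration 7: 111....111
iteration 8: .1..11..1.
position 3 holds .

.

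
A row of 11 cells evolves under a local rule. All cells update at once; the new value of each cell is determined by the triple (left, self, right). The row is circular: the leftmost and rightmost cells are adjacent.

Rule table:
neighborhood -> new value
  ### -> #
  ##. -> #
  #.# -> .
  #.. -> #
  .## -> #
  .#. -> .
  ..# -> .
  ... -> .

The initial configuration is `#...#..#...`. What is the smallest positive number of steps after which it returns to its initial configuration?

11

step 1: .#...#..#..
step 2: ..#...#..#.
step 3: ...#...#..#
step 4: #...#...#..
step 5: .#...#...#.
step 6: ..#...#...#
step 7: #..#...#...
step 8: .#..#...#..
step 9: ..#..#...#.
step 10: ...#..#...#
step 11: #...#..#...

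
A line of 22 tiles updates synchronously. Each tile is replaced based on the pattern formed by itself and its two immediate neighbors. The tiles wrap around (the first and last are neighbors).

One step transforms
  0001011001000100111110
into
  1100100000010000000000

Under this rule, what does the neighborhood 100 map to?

0

At position 7 the neighborhood is 100; the next row has 0 there.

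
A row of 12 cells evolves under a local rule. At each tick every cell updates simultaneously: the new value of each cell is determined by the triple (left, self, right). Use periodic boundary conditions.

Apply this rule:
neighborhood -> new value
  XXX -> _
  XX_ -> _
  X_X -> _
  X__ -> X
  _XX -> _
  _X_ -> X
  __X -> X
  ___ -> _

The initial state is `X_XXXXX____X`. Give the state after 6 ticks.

_X__X_XXXXXX

_______X__X_
______XXXXXX
X____X______
XX__XXX____X
__XX___X__X_
_X__X_XXXXXX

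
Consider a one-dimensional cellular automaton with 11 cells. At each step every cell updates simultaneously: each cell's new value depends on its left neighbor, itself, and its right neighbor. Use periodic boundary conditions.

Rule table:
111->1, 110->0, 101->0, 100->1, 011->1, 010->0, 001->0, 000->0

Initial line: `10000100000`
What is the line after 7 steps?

01000001000

step 1: 01000010000
step 2: 00100001000
step 3: 00010000100
step 4: 00001000010
step 5: 00000100001
step 6: 10000010000
step 7: 01000001000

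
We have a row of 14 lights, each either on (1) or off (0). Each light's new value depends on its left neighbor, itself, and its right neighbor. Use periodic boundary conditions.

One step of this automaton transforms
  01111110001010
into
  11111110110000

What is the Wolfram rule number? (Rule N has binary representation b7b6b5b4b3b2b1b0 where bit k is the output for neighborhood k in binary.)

203

position 2: 111 → 1  (bit 7 = 1)
position 6: 110 → 1  (bit 6 = 1)
position 11: 101 → 0  (bit 5 = 0)
position 7: 100 → 0  (bit 4 = 0)
position 1: 011 → 1  (bit 3 = 1)
position 10: 010 → 0  (bit 2 = 0)
position 0: 001 → 1  (bit 1 = 1)
position 8: 000 → 1  (bit 0 = 1)
bits b7..b0 = 11001011 = 203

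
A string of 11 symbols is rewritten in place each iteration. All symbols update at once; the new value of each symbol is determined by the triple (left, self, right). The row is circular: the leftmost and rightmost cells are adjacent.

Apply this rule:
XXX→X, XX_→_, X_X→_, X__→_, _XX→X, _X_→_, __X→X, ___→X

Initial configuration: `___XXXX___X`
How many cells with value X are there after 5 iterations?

_XXXXX__XX_
XXXXX__XX__
XXXX__XX__X
XXX__XX__XX
XX__XX__XXX
count of X: 7

7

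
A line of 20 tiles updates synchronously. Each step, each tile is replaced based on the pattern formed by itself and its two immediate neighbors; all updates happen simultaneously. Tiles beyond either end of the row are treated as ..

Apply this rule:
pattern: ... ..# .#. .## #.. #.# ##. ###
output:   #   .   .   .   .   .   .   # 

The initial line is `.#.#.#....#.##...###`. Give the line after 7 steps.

.......##......#..#.
######....####......
.####..##..##..#####
..##............###.
#....##########..#..
..##..########.....#
#......######..###..

#......######..###..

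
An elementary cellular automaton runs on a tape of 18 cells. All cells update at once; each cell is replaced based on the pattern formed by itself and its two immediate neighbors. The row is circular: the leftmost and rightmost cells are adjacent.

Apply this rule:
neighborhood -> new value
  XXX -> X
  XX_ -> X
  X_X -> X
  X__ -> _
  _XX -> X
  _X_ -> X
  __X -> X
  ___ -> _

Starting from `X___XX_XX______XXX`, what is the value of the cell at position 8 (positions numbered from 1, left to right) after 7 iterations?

X

iteration 1: X__XXXXXX_____XXXX
iteration 2: X_XXXXXXX____XXXXX
iteration 3: XXXXXXXXX___XXXXXX
iteration 4: XXXXXXXXX__XXXXXXX
iteration 5: XXXXXXXXX_XXXXXXXX
iteration 6: XXXXXXXXXXXXXXXXXX
iteration 7: XXXXXXXXXXXXXXXXXX
position 8 holds X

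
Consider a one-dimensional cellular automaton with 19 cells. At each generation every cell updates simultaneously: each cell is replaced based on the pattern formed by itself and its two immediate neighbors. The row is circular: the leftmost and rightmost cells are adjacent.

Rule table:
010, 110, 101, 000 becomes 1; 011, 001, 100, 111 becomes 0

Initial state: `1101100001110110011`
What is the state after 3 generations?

0110101100011010000
0011110101001110111
0000011111000011001

0000011111000011001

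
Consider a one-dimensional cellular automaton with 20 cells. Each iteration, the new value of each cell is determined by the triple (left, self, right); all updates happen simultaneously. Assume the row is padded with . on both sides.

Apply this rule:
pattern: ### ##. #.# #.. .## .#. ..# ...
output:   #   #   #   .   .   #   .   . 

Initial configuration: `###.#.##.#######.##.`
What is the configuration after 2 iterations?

.#####.##.#######.#.
..#####.##.########.

..#####.##.########.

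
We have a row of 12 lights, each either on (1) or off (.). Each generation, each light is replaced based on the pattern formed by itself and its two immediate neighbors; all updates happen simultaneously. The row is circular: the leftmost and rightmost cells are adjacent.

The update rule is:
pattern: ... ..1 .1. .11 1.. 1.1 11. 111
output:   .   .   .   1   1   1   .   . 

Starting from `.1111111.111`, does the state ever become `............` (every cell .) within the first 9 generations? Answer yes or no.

generation 1: 11......11..
generation 2: 1.1.....1.1.
generation 3: .1.1.....1.1
generation 4: 1.1.1.....1.
generation 5: .1.1.1.....1
generation 6: 1.1.1.1.....
generation 7: .1.1.1.1....
generation 8: ..1.1.1.1...
generation 9: ...1.1.1.1..
generation 9 is ...1.1.1.1.., still not uniform .

no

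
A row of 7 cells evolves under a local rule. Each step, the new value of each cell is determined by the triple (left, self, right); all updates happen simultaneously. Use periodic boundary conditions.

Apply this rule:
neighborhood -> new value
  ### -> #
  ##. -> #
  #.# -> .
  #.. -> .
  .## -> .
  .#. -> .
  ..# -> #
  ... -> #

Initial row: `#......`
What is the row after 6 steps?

.#.#.#.

..#####
.#.####
....###
.###.##
..##..#
.#.#.#.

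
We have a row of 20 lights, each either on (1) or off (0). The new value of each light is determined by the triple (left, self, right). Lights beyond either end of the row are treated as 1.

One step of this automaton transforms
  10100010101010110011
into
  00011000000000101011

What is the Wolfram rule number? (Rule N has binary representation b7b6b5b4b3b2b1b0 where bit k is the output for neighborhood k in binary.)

153

position 19: 111 → 1  (bit 7 = 1)
position 0: 110 → 0  (bit 6 = 0)
position 1: 101 → 0  (bit 5 = 0)
position 3: 100 → 1  (bit 4 = 1)
position 14: 011 → 1  (bit 3 = 1)
position 2: 010 → 0  (bit 2 = 0)
position 5: 001 → 0  (bit 1 = 0)
position 4: 000 → 1  (bit 0 = 1)
bits b7..b0 = 10011001 = 153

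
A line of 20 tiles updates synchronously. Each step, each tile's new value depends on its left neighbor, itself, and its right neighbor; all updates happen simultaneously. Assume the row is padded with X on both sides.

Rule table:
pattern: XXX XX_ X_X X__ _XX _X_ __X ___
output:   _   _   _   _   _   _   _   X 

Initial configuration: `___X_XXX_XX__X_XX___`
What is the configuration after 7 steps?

step 1: _X________________X_
step 2: ___XXXXXXXXXXXXXX___
step 3: _X________________X_  (repeats step 1; period 2)
step 7: _X________________X_

_X________________X_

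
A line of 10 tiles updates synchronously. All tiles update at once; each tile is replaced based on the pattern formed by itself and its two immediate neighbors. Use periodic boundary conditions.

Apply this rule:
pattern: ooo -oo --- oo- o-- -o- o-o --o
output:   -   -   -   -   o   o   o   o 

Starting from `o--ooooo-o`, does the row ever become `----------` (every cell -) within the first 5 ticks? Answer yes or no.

no

-oo-----o-
o--o---ooo
-oooo-o---
o----ooo--
oo--o---oo
tick 5 is oo--o---oo, still not uniform -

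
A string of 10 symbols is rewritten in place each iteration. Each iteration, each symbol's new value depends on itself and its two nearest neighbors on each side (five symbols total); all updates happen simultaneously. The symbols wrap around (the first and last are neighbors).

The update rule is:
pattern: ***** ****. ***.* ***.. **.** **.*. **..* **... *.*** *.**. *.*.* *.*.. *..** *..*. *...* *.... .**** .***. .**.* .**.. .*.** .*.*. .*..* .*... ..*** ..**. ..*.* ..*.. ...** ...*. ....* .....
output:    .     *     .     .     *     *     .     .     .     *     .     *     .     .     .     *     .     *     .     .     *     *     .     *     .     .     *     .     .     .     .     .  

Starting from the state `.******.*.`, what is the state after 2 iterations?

*....***..

.....*.**.
*....***..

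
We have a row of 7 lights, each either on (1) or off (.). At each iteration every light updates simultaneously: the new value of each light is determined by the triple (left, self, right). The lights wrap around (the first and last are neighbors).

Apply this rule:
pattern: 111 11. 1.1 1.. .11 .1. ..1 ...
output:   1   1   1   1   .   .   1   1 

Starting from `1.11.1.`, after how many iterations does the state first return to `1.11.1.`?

iteration 1: .1.11.1
iteration 2: 1.1.11.
iteration 3: .1.1.11
iteration 4: 1.1.1.1
iteration 5: 11.1.1.
iteration 6: .11.1.1
iteration 7: 1.11.1.

7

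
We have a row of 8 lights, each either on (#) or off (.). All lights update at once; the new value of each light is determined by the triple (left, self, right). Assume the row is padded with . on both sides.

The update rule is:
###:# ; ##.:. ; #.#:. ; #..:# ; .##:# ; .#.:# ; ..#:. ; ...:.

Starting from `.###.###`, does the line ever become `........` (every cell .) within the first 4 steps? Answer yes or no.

no

.##..##.
.#.#.#.#
.#.#.#.#  (fixed point — unchanged through step 4)
step 4 is .#.#.#.#, still not uniform .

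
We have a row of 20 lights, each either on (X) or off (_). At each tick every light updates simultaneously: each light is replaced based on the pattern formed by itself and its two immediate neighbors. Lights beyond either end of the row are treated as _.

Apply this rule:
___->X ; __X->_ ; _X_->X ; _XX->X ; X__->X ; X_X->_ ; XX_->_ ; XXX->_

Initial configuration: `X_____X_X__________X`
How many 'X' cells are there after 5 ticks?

17

tick 1: XXXXX_X_XXXXXXXXXX_X
tick 2: X_____X_X__________X  (repeats tick 0; period 2)
tick 5: XXXXX_X_XXXXXXXXXX_X
count of X: 17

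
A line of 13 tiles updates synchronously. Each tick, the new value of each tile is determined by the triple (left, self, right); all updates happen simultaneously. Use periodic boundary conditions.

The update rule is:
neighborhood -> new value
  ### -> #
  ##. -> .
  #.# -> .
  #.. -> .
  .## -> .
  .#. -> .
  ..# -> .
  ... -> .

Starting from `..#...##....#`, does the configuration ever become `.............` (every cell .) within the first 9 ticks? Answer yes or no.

tick 1: .............
all cells are . at tick 1

yes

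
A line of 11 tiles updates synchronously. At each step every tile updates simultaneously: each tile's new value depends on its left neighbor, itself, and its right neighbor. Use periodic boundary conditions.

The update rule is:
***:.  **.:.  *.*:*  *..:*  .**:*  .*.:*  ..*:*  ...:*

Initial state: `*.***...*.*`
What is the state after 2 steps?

**.***.....

.**..******
**.***.....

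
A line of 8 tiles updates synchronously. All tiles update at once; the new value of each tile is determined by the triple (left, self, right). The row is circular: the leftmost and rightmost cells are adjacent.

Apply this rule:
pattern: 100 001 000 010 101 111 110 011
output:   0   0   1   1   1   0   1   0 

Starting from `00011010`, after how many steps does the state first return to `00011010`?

11001110
01000011
11011001
01101000
00111011
00001101
01100111
10100001
11101100
00110100
10011101
10000110
10110011
11010000
01110110
00011010

16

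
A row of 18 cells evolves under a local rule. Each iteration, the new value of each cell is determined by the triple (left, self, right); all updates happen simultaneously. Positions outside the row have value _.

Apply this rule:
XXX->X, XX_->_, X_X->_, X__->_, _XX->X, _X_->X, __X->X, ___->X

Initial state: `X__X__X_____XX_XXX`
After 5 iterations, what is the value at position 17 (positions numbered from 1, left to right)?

iteration 1: X_XX_XX_XXXXX__XX_
iteration 2: X_X__X__XXXX__XX__
iteration 3: X_X_XX_XXXX__XX__X
iteration 4: X_X_X__XXX__XX__XX
iteration 5: X_X_X_XXX__XX__XX_
position 17 holds X

X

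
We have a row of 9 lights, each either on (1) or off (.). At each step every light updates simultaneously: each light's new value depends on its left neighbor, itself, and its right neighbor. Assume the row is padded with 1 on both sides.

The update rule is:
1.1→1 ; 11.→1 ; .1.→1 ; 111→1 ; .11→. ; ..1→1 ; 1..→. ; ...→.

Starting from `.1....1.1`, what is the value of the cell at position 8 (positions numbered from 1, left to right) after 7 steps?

11...111.
11..1.111
11.111.11
111.111.1
1111.111.
11111.111
111111.11
position 8 holds 1

1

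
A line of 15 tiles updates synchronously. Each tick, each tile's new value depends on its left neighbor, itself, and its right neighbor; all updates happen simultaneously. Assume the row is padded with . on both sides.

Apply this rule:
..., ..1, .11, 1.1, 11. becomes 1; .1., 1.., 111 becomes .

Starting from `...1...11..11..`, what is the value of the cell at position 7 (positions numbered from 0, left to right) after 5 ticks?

.

111..1111.111.1
1.1.11..111.11.
.1.111.11.1111.
1.11.111111..1.
.11111....1.1..
position 7 holds .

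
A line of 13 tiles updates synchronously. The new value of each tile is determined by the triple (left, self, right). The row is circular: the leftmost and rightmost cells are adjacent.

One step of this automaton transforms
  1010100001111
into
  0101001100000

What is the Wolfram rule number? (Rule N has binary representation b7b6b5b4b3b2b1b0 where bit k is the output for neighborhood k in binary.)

33

position 10: 111 → 0  (bit 7 = 0)
position 0: 110 → 0  (bit 6 = 0)
position 1: 101 → 1  (bit 5 = 1)
position 5: 100 → 0  (bit 4 = 0)
position 9: 011 → 0  (bit 3 = 0)
position 2: 010 → 0  (bit 2 = 0)
position 8: 001 → 0  (bit 1 = 0)
position 6: 000 → 1  (bit 0 = 1)
bits b7..b0 = 00100001 = 33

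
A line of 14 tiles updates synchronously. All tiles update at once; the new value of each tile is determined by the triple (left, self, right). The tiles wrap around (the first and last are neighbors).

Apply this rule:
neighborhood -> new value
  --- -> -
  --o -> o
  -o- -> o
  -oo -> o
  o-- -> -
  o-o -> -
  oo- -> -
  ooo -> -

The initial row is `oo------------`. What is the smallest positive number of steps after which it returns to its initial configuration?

14

step 1: o------------o
step 2: ------------oo
step 3: -----------oo-
step 4: ----------oo--
step 5: ---------oo---
step 6: --------oo----
step 7: -------oo-----
step 8: ------oo------
step 9: -----oo-------
step 10: ----oo--------
step 11: ---oo---------
step 12: --oo----------
step 13: -oo-----------
step 14: oo------------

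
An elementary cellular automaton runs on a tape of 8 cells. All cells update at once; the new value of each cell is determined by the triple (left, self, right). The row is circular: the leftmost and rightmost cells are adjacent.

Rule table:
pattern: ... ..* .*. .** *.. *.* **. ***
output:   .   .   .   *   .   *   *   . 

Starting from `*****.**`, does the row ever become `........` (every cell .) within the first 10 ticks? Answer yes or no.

yes

....***.
....*.*.
.....*..
........
all cells are . at tick 4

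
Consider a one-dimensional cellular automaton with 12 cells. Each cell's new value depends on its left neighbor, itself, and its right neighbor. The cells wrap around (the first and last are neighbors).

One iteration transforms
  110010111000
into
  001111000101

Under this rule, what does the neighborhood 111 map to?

0

At position 7 the neighborhood is 111; the next row has 0 there.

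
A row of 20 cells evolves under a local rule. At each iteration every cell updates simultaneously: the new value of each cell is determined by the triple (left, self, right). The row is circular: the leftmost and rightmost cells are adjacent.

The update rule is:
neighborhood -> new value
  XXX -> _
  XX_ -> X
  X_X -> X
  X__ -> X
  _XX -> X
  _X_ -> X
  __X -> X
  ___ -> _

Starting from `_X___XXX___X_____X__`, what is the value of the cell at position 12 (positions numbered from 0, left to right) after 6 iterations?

X

XXX_XX_XX_XXX___XXX_
X_XXXXXXXXX_XX_XX_XX
XXX_______XXXXXXXXX_
X_XX_____XX_______XX
XXXXX___XXXX_____XX_
X___XX_XX__XX___XXXX
position 12 holds X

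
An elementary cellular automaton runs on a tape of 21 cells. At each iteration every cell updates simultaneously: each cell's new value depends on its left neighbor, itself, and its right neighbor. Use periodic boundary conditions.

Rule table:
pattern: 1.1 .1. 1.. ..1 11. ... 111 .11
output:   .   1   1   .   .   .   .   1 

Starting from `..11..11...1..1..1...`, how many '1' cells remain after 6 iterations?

10

..1.1.1.1..11.11.11..
..1.1.1.11.1..1..1.1.
..1.1.1.1..11.11.1.11
1.1.1.1.11.1..1..1.1.
1.1.1.1.1..11.11.1.1.
1.1.1.1.11.1..1..1.1.
count of 1: 10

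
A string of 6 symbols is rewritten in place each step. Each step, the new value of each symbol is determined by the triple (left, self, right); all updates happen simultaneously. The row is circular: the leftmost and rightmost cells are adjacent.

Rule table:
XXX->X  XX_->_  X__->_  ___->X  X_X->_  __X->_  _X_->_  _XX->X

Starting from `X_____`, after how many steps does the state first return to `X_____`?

__XXX_
X_XX__
__X___
X___XX
__X_XX
____X_
XXX___
XX__X_
X_____

9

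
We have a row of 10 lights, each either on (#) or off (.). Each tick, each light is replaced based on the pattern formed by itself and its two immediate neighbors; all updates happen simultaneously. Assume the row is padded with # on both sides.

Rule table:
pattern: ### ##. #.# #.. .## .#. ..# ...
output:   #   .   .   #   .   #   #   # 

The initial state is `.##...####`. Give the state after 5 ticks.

tick 1: ...###.###
tick 2: ###.#...##
tick 3: ##..####.#
tick 4: #.##.##...
tick 5: .......###

.......###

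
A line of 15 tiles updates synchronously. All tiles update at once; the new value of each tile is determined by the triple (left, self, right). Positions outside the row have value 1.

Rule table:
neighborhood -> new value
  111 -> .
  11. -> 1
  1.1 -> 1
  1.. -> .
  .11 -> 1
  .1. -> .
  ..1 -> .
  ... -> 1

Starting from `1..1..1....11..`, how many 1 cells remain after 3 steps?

1.......11.11..
1.11111.11111..
111...111...1..
count of 1: 7

7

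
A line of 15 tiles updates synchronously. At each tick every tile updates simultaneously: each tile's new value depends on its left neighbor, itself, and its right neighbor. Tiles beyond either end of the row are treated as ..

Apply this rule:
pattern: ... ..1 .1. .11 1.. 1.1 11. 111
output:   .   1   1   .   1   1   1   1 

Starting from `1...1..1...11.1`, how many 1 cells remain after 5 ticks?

12

11.111111.1.111
.11.11111111.11
1.11.11111111.1
11.11.111111111
.11.11.11111111
count of 1: 12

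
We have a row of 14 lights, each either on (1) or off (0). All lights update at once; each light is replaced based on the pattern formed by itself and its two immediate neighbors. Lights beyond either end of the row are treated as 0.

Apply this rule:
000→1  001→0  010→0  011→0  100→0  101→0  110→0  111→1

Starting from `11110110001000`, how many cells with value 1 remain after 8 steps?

7

step 1: 01100000100011
step 2: 00001110001000
step 3: 11100100100011
step 4: 01000000001000
step 5: 00011111100011
step 6: 11001111001000
step 7: 00000110000011
step 8: 11110000111000
count of 1: 7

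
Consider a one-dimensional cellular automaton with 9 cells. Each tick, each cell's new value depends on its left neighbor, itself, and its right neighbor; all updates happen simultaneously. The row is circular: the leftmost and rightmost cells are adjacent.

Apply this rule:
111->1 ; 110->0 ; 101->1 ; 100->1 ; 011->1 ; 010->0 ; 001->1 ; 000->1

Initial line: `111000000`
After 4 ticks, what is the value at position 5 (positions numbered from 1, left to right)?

tick 1: 110111111
tick 2: 101111111
tick 3: 011111111
tick 4: 111111110
position 5 holds 1

1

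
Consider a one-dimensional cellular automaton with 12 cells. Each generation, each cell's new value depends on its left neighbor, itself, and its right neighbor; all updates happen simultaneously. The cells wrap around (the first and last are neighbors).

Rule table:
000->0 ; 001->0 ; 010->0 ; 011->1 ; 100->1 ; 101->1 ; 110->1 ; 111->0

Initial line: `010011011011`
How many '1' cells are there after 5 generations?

generation 1: 101011111111
generation 2: 110110000000
generation 3: 111111000000
generation 4: 100001100000
generation 5: 010001110000
count of 1: 4

4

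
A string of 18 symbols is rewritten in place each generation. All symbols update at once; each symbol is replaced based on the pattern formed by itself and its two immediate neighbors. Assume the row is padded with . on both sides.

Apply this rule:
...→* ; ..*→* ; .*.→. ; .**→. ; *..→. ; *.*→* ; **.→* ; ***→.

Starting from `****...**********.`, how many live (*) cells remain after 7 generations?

...*.**.........*.
***.*.*.********..
..**.*.*.......*.*
**.**.*..******.*.
.**.**..*.....**..
*.**.*.*..****.*.*
.*.**.*..*...**.*.
count of *: 8

8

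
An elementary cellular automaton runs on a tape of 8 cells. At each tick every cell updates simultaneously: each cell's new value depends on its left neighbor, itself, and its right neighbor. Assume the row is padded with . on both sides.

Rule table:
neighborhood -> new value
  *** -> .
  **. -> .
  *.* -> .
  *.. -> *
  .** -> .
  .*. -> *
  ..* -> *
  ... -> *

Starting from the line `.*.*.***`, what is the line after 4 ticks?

...*****

**.*....
...*****
***.....
...*****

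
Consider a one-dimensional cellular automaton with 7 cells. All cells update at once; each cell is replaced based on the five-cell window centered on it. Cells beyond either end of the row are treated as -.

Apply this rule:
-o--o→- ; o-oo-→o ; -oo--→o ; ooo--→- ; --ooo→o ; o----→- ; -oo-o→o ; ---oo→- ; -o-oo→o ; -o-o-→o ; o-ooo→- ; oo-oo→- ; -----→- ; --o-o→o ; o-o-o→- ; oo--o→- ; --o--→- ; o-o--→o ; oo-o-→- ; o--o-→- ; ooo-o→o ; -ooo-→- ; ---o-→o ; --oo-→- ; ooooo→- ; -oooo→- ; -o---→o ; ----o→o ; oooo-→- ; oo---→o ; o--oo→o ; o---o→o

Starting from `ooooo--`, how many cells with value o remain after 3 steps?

o----o-
-o-oo-o
ooooo-o
count of o: 6

6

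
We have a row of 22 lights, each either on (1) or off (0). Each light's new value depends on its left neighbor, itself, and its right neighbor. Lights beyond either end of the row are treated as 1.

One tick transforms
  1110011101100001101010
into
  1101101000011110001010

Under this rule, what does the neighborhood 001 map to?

1

At position 4 the neighborhood is 001; the next row has 1 there.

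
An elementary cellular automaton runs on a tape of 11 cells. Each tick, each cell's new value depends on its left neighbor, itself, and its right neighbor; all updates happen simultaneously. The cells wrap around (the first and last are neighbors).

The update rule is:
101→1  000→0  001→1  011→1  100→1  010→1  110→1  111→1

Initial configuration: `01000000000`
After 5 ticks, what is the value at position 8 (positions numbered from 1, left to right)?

11100000000
11110000001
11111000011
11111100111
11111111111
position 8 holds 1

1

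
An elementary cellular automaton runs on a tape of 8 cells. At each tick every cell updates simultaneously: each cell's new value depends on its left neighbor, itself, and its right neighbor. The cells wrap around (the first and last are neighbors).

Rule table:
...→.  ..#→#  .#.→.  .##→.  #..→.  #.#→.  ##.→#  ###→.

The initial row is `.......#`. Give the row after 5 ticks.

......#.
.....#..
....#...
...#....
..#.....

..#.....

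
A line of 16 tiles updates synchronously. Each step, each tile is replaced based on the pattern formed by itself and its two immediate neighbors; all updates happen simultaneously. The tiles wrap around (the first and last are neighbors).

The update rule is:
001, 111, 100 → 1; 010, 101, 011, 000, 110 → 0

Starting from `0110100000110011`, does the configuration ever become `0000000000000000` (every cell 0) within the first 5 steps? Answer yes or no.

no

0000010001001100
0000101010110010
0001000000001101
1010100000010000
0000010000101001
step 5 is 0000010000101001, still not uniform 0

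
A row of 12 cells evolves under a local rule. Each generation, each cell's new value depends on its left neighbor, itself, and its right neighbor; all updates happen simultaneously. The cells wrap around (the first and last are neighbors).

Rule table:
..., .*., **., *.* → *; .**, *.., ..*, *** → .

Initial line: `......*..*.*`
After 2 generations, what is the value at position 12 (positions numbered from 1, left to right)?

generation 1: .****.*..***
generation 2: *...***....*
position 12 holds *

*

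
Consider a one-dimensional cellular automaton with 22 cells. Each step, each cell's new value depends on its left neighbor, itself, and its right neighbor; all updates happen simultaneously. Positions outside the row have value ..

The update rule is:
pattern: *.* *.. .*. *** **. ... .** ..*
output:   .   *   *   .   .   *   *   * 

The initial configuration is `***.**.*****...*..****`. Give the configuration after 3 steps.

*...*..*....*******...
*************......***
*............*******..

*............*******..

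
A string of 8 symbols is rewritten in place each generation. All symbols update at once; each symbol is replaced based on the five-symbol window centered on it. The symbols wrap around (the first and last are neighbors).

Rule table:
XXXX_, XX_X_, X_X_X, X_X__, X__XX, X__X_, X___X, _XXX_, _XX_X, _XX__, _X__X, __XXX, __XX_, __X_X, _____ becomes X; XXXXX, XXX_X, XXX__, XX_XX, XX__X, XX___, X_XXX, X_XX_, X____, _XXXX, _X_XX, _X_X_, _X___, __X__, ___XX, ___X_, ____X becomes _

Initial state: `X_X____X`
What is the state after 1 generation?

XXX____X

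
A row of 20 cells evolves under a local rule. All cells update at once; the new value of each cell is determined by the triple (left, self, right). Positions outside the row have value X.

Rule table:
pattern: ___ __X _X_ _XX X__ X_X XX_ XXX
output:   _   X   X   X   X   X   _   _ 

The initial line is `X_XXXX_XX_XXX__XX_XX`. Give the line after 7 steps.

_XX___XX_XX_XX__XXX_

_XX___XX_XX__XXX_XX_
XX_X_XX_XX_XXX__XX_X
__XXXX_XX_XX__XXX_XX
XXX___XX_XX_XXX__XX_
___X_XX_XX_XX__XXX_X
X_XXXX_XX_XX_XXX__XX
_XX___XX_XX_XX__XXX_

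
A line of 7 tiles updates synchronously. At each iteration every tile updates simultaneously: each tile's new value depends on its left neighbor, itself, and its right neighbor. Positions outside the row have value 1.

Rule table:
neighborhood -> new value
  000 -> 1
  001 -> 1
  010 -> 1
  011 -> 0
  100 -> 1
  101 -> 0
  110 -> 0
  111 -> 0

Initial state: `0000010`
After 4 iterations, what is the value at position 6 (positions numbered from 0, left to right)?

0

1111110
0000000
1111111
0000000
position 6 holds 0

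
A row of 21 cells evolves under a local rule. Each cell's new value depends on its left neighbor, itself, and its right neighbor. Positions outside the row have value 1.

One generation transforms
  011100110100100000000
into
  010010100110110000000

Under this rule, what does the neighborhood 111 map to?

At position 2 the neighborhood is 111; the next row has 0 there.

0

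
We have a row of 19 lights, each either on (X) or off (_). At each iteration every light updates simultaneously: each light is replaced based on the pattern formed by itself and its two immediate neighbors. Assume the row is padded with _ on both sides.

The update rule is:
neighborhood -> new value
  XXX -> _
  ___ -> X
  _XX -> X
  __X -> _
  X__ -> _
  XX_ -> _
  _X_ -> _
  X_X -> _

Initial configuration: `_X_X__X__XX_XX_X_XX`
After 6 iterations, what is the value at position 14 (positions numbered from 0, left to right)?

_________X__X____X_
XXXXXXXX______XX___
X________XXXX_X__XX
__XXXXXX_X_______X_
X_X________XXXXX___
____XXXXXX_X_____XX
position 14 holds _

_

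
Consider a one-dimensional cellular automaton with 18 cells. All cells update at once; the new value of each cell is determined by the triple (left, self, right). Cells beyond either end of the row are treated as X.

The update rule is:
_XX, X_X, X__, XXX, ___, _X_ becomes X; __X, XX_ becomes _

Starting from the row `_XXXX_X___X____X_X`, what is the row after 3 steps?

XXXX_XXXX_XXXX_XXX
XXX_XXXX_XXXX_XXXX
XX_XXXX_XXXX_XXXXX

XX_XXXX_XXXX_XXXXX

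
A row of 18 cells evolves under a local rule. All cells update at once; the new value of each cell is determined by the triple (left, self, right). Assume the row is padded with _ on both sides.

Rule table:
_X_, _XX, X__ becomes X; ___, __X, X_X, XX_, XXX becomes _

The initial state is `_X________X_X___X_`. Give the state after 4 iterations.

_X_X_X____X_X_X_X_

_XX_______X_XX__XX
_X_X______X_X_X_X_
_X_XX_____X_X_X_XX
_X_X_X____X_X_X_X_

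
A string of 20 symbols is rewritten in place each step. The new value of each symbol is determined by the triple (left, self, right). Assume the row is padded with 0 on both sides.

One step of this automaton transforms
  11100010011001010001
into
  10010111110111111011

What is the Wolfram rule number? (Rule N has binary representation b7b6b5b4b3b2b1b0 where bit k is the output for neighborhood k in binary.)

position 1: 111 → 0  (bit 7 = 0)
position 2: 110 → 0  (bit 6 = 0)
position 14: 101 → 1  (bit 5 = 1)
position 3: 100 → 1  (bit 4 = 1)
position 0: 011 → 1  (bit 3 = 1)
position 6: 010 → 1  (bit 2 = 1)
position 5: 001 → 1  (bit 1 = 1)
position 4: 000 → 0  (bit 0 = 0)
bits b7..b0 = 00111110 = 62

62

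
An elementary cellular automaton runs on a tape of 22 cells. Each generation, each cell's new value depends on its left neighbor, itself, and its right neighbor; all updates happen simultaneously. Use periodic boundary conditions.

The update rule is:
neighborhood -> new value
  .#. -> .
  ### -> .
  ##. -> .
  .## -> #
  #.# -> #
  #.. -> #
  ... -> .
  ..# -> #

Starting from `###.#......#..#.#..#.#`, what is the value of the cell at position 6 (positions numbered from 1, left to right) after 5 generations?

...#.#....#.##.#.##.##
#.#.#.#..#.##.#.##.##.
.#.#.#.##.##.#.##.##.#
#.#.#.##.##.#.##.##.#.
.#.#.##.##.#.##.##.#.#
position 6 holds #

#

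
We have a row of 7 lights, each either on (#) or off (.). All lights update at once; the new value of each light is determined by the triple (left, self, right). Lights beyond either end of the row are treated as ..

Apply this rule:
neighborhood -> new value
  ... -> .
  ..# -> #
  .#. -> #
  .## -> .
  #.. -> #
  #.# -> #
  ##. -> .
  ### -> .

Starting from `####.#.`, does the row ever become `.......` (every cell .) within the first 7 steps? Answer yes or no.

step 1: ....###
step 2: ...#...
step 3: ..###..
step 4: .#...#.
step 5: ###.###
step 6: ...#...  (repeats step 2; period 4)
step 7: ..###..
step 7 is ..###.., still not uniform .

no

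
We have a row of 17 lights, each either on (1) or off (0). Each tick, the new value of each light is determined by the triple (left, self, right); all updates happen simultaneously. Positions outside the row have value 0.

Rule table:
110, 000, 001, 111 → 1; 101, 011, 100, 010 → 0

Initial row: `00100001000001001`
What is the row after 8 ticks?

11001110011110010
01010110101110100
10000010000110001
00111100111010110
11011101011000010
01001100001011100
10010101110001101
00100000110110100

00100000110110100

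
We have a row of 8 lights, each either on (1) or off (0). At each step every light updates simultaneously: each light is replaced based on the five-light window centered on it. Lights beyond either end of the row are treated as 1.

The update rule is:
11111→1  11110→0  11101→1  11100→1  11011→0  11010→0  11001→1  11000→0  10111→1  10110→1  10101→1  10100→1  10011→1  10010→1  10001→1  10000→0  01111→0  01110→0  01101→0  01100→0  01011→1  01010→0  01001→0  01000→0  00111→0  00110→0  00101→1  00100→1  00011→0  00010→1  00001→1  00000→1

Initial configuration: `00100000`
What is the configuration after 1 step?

11100110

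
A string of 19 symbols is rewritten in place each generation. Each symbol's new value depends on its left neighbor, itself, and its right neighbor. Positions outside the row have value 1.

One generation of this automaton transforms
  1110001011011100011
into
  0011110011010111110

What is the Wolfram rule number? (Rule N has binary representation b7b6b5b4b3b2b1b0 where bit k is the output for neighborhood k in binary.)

91

position 0: 111 → 0  (bit 7 = 0)
position 2: 110 → 1  (bit 6 = 1)
position 7: 101 → 0  (bit 5 = 0)
position 3: 100 → 1  (bit 4 = 1)
position 8: 011 → 1  (bit 3 = 1)
position 6: 010 → 0  (bit 2 = 0)
position 5: 001 → 1  (bit 1 = 1)
position 4: 000 → 1  (bit 0 = 1)
bits b7..b0 = 01011011 = 91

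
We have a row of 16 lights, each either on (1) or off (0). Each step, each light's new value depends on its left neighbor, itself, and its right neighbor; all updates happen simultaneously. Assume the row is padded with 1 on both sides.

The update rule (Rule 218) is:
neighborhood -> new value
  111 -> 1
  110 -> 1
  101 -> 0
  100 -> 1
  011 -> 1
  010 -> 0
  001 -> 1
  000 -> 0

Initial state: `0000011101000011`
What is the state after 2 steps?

1101111111011111

1000111100100111
1101111111011111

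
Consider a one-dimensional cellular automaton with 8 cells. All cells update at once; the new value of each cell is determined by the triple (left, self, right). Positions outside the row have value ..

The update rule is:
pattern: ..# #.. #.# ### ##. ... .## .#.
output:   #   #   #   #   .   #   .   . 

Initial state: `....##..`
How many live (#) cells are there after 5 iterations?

iteration 1: ####..##
iteration 2: .##.##..
iteration 3: #..#..##
iteration 4: .##.##..  (repeats iteration 2; period 2)
iteration 5: #..#..##
count of #: 4

4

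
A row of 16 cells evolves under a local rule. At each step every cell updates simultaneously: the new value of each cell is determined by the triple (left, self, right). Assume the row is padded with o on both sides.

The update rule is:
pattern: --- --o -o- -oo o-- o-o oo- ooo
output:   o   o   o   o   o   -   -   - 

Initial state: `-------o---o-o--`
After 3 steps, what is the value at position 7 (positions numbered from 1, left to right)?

oooooooooooo-ooo
-------------o--
oooooooooooooooo
position 7 holds o

o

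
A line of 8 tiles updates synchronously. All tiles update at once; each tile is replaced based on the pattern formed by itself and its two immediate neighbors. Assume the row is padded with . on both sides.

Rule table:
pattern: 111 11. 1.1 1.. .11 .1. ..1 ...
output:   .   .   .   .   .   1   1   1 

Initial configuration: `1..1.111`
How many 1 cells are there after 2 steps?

1.11....
1....111
count of 1: 4

4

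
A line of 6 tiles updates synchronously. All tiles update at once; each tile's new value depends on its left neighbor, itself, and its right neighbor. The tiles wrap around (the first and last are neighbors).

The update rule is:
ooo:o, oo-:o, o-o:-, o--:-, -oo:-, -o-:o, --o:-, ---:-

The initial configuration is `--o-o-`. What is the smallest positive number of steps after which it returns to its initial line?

1

--o-o-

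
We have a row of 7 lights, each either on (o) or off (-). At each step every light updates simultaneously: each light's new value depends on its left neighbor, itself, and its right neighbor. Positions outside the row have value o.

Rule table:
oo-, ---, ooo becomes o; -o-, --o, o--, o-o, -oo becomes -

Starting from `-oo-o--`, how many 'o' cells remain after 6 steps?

3

--o----
----oo-
-oo--o-
--o----  (repeats step 1; period 3)
step 6: -oo--o-
count of o: 3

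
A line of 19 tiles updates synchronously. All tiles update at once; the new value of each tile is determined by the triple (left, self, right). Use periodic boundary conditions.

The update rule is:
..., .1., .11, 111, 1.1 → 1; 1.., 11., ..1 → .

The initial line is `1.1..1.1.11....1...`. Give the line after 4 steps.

...1111...111111111

111..11111..11.1.1.
11...1111...1.11111
1..1.111..1.1111111
...1111...111111111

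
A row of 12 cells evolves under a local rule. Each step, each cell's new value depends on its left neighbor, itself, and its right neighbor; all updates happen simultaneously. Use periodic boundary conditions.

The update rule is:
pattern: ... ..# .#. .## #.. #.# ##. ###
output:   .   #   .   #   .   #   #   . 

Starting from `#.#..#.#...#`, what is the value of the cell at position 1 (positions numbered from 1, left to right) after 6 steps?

#

step 1: ##..#.#...##
step 2: .#.#.#...##.
step 3: #.#.#...###.
step 4: .#.#...##.##
step 5: #.#...######
step 6: ##...##.....
position 1 holds #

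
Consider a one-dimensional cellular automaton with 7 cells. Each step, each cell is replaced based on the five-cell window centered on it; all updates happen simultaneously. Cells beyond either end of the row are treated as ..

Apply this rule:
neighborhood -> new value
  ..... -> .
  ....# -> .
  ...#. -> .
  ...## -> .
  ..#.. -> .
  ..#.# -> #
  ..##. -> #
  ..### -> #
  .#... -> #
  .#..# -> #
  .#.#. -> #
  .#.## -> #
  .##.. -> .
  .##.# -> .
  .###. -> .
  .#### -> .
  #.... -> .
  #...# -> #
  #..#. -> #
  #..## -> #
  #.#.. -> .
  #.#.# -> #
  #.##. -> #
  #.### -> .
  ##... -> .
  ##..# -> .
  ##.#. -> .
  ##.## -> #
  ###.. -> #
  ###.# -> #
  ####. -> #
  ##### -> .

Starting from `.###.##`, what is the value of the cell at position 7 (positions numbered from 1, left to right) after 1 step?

step 1: .#.###.
position 7 holds .

.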